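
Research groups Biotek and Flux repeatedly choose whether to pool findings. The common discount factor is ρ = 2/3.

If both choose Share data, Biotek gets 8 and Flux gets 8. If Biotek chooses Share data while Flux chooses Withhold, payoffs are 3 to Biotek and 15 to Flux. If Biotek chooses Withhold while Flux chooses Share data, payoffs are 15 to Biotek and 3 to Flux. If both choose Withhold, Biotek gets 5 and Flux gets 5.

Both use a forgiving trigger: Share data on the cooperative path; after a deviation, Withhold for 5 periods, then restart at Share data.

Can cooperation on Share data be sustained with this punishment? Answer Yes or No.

No

Comparing payoff streams over the 6 periods until play realigns: cooperate → 8(1+ρ+…+ρ^5); deviate → 15 + 5(ρ+…+ρ^5).
Cooperation is sustained iff (8−5)(ρ+…+ρ^5) ≥ 15−8.
ρ+…+ρ^5 = 2/3·(1−(2/3)^5)/(1−2/3) = 1.7366, and (15−8)/(8−5) = 2.3333.
1.7366 < 2.3333, so cooperation is not sustainable.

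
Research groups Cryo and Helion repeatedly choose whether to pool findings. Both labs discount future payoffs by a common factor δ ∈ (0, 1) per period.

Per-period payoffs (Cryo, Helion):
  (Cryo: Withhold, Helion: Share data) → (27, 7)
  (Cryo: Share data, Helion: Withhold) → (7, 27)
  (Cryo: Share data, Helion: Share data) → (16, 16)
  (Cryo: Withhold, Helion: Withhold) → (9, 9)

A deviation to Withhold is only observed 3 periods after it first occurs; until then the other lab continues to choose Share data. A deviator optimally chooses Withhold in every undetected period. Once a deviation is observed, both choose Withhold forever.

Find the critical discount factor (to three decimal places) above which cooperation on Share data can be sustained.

0.849

A deviator earns 27 for 3 periods, then 9 forever; cooperating earns 16 forever. Multiplying the IC by (1−δ):
16 ≥ 27(1−δ^3) + 9δ^3, so 18·δ^3 ≥ 11 and δ^3 ≥ 11/18.
δ ≥ (11/18)^(1/3) ≈ 0.849.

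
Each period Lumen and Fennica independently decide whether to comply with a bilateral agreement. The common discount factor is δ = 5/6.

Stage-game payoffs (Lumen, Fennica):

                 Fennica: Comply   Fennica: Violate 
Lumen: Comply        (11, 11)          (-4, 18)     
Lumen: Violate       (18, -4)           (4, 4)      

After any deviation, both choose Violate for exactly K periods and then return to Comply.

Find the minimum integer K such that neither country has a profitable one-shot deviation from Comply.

2

Need Σ_{k=1}^{K} δ^k ≥ (18−11)/(11−4) = 1.0000 at δ = 5/6.
At K = 1 the sum is 0.8333 < 1.0000; at K = 2 it is 1.5278 ≥ 1.0000.
So the minimum punishment length is K = 2.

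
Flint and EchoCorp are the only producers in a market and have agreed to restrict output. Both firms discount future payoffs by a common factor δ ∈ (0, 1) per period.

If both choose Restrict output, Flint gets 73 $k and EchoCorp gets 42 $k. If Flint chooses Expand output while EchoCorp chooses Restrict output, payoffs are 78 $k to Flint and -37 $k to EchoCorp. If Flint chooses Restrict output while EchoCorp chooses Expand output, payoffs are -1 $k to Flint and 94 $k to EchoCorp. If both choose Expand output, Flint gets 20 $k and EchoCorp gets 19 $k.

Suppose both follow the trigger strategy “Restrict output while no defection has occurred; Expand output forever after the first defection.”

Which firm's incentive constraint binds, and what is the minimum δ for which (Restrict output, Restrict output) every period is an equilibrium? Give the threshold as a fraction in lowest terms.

EchoCorp; δ ≥ 52/75

For Flint: deviation gain 78−73 = 5, per-period punishment loss 73−20 = 53. IC gives δ ≥ 5/58.
For EchoCorp: gain 52, loss 23 per period, so δ ≥ 52/75.
The tighter constraint is EchoCorp's, so cooperation needs δ ≥ 52/75.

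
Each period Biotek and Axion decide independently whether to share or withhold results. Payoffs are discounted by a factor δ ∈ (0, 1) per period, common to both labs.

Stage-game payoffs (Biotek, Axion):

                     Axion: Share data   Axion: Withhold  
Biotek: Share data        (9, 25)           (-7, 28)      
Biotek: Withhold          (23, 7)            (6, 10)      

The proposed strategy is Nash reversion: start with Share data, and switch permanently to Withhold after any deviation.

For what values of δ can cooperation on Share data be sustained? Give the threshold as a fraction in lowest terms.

14/17

Biotek's threshold: (23−9)/(23−6) = 14/17.
Axion's threshold: (28−25)/(28−10) = 1/6.
14/17 > 1/6, so Biotek binds and δ* = 14/17.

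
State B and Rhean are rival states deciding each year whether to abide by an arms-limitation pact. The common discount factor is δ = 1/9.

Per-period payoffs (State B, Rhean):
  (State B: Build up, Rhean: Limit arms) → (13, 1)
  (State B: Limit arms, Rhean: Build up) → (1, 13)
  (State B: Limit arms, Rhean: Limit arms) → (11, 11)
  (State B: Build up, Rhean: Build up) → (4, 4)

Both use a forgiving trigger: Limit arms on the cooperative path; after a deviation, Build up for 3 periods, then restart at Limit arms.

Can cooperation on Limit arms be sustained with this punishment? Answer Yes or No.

No

Comparing payoff streams over the 4 periods until play realigns: cooperate → 11(1+δ+…+δ^3); deviate → 13 + 4(δ+…+δ^3).
Cooperation is sustained iff (11−4)(δ+…+δ^3) ≥ 13−11.
δ+…+δ^3 = 1/9·(1−(1/9)^3)/(1−1/9) = 0.1248, and (13−11)/(11−4) = 0.2857.
0.1248 < 0.2857, so cooperation is not sustainable.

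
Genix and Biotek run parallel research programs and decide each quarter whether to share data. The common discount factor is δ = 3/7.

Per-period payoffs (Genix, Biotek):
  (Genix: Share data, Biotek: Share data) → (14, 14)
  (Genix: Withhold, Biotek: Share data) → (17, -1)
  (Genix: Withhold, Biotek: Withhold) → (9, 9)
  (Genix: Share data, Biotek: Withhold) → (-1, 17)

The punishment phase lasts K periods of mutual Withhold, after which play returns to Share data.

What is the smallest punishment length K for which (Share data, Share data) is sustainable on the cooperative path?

No profitable deviation requires (14−9)(δ+…+δ^K) ≥ 17−14, i.e. δ+…+δ^K ≥ 3/5 ≈ 0.6000.
With δ = 3/7, the partial sums are K=1: 0.4286, K=2: 0.6122.
K = 2 is the first length at which the sum reaches 0.6000.

2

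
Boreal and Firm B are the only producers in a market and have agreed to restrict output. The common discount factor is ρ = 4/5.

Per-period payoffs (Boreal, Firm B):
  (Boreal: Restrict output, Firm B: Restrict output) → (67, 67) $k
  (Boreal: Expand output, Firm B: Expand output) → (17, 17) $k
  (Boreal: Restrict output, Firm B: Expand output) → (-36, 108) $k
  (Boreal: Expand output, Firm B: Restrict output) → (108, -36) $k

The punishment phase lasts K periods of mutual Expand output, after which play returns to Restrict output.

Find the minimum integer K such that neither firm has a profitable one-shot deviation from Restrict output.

2

Need Σ_{k=1}^{K} ρ^k ≥ (108−67)/(67−17) = 0.8200 at ρ = 4/5.
At K = 1 the sum is 0.8000 < 0.8200; at K = 2 it is 1.4400 ≥ 0.8200.
So the minimum punishment length is K = 2.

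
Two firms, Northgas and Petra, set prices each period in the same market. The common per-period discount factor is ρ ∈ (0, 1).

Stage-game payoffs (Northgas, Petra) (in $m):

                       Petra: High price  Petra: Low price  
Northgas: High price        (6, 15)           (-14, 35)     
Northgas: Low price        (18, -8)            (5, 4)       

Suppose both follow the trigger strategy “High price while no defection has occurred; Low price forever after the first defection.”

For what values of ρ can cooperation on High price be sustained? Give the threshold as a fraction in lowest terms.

12/13

Northgas's threshold: (18−6)/(18−5) = 12/13.
Petra's threshold: (35−15)/(35−4) = 20/31.
12/13 > 20/31, so Northgas binds and ρ* = 12/13.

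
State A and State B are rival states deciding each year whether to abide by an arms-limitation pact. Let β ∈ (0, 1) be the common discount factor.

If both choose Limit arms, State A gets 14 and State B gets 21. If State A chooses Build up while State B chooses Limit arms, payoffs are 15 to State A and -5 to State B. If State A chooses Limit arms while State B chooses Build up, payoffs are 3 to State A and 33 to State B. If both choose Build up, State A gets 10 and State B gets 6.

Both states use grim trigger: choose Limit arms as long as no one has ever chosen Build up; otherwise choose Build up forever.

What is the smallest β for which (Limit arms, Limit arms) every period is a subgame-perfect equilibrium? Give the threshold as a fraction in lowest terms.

4/9

State A: cooperation gives 14 each period; deviation gives 15 once then 10 forever.
  14/(1−β) ≥ 15 + 10β/(1−β) ⇒ β ≥ 1/5.
State B: cooperation gives 21 each period; deviation gives 33 once then 6 forever.
  β ≥ 12/27 = 4/9.
Both must hold, so the binding constraint is State B's: β ≥ 4/9.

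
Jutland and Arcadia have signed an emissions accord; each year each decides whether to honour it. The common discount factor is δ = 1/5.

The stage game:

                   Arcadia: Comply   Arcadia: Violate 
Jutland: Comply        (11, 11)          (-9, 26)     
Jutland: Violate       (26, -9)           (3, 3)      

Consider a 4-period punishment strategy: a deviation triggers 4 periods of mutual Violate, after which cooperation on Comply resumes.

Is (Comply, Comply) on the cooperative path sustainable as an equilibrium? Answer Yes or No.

No

IC: δ+…+δ^4 ≥ (26−11)/(11−3) = 15/8.
At δ = 1/5: partial sum = 0.2496 < 1.8750. Cooperation not sustainable.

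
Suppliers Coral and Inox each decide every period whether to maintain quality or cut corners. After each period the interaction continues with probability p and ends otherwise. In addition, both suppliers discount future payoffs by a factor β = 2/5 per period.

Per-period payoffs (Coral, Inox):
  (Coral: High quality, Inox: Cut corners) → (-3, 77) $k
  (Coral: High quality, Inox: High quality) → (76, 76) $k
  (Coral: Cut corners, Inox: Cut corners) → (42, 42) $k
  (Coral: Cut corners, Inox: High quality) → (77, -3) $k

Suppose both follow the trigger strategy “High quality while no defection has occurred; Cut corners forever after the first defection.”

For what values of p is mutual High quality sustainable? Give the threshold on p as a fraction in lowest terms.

With continuation probability p and discount β, the effective per-period discount factor is βp.
Grim-trigger IC: βp ≥ (77−76)/(77−42) = 1/35.
So p ≥ (1/35)/(2/5) = 1/14.

1/14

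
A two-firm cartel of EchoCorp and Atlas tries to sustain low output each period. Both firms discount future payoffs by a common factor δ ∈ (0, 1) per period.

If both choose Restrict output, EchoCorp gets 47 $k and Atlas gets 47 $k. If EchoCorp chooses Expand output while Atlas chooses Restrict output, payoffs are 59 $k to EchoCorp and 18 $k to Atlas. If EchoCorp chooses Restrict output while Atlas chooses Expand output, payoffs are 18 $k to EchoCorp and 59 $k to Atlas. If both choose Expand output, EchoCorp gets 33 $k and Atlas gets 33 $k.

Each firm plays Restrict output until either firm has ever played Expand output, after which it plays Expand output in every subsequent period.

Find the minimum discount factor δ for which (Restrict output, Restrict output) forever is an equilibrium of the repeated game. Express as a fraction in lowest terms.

One-period gain from deviating is 59 − 47 = 12. The loss is 47 − 33 = 14 in every subsequent period, with present value 14·δ/(1−δ).
Deviation is unprofitable when 14·δ/(1−δ) ≥ 12, i.e. δ/(1−δ) ≥ 6/7.
Equivalently δ ≥ 12/(12+14) = 6/13.

6/13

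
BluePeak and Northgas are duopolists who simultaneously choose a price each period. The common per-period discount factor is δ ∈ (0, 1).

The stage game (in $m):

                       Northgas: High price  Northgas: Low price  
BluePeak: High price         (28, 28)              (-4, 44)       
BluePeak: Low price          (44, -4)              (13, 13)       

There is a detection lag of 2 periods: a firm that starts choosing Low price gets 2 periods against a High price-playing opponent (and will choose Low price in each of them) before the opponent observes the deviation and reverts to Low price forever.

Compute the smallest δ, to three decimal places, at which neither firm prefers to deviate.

The best deviation is to choose Low price for all 2 undetected periods, earning 44 each, then 13 forever once detected.
Deviation value: 44(1−δ^2)/(1−δ) + 13δ^2/(1−δ); cooperation value: 28/(1−δ).
IC: 28 ≥ 44(1−δ^2) + 13δ^2 = 44 − 31δ^2.
So δ^2 ≥ 16/31, giving δ ≥ (16/31)^(1/2) ≈ 0.718.

0.718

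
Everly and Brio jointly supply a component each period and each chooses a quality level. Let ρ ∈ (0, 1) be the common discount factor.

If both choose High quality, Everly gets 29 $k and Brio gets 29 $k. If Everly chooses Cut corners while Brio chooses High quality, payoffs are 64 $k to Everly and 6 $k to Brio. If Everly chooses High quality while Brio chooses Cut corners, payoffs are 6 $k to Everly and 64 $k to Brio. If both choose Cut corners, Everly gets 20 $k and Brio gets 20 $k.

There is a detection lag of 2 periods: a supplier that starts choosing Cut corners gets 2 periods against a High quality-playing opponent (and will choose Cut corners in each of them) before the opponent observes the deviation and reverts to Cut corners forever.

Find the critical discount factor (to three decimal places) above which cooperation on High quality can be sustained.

0.892

Deviating for the 2 undetected periods gains 64−29 = 35 per period over cooperation, then loses 29−20 = 9 per period forever once punishment starts.
Gain: 35(1 + ρ + … + ρ^1); loss: 9·ρ^2/(1−ρ).
No profitable deviation ⇔ 35(1−ρ^2) ≤ 9·ρ^2, i.e. ρ^2 ≥ 35/(35+9) = 35/44.
Hence ρ ≥ (35/44)^(1/2) ≈ 0.892.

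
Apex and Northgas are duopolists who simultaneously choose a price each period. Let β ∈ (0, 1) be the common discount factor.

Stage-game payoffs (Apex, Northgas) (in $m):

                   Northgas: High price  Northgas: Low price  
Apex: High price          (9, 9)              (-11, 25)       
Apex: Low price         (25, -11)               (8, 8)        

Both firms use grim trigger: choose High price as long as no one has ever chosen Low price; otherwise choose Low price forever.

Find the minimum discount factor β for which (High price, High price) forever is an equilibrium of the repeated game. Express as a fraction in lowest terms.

9/(1−β) ≥ 25 + 8β/(1−β)
9 ≥ 25 − 17β
β ≥ 16/17.

16/17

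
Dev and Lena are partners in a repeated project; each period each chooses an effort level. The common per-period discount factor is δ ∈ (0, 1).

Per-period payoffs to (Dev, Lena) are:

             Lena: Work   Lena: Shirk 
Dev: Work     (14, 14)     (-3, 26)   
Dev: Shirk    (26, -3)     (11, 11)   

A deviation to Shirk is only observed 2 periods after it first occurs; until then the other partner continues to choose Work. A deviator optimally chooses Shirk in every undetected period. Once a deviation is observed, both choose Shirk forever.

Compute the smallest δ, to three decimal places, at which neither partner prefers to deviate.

A deviator earns 26 for 2 periods, then 11 forever; cooperating earns 14 forever. Multiplying the IC by (1−δ):
14 ≥ 26(1−δ^2) + 11δ^2, so 15·δ^2 ≥ 12 and δ^2 ≥ 4/5.
δ ≥ (4/5)^(1/2) ≈ 0.894.

0.894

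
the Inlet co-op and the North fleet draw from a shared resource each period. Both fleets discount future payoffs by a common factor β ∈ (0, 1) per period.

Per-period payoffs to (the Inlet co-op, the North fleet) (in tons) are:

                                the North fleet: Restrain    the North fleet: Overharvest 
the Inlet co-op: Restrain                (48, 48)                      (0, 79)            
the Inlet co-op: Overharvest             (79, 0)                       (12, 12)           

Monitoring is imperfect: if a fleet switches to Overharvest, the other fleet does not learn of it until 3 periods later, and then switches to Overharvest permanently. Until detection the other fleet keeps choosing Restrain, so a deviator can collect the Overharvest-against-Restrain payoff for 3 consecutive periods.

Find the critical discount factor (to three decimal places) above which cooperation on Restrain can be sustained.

0.773

A deviator earns 79 for 3 periods, then 12 forever; cooperating earns 48 forever. Multiplying the IC by (1−β):
48 ≥ 79(1−β^3) + 12β^3, so 67·β^3 ≥ 31 and β^3 ≥ 31/67.
β ≥ (31/67)^(1/3) ≈ 0.773.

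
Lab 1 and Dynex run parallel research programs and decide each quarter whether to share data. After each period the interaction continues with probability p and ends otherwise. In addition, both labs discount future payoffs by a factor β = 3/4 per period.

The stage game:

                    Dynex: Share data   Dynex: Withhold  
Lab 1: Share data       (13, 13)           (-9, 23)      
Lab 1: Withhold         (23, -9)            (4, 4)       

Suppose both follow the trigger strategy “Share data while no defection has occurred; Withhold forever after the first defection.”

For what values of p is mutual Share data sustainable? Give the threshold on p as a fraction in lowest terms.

40/57

Expected continuation weight on next period's payoff is β·p = 3/4·p, which plays the role of the discount factor.
Cooperation requires 3/4·p ≥ (23−13)/(23−4) = 10/19, hence p ≥ 40/57.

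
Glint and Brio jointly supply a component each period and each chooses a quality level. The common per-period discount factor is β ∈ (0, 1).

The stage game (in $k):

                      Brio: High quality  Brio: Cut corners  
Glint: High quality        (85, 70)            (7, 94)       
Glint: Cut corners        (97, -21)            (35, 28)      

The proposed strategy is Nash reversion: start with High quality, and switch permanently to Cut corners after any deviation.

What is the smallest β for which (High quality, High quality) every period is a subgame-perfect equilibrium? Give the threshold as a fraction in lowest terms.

4/11

Glint's threshold: (97−85)/(97−35) = 6/31.
Brio's threshold: (94−70)/(94−28) = 4/11.
6/31 < 4/11, so Brio binds and β* = 4/11.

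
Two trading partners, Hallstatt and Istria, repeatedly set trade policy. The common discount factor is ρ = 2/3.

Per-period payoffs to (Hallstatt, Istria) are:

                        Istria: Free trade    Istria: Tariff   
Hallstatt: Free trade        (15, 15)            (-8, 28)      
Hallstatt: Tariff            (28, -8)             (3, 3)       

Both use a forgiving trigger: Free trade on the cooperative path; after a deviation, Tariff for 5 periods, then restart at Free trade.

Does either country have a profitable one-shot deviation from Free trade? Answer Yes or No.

No

IC: ρ+…+ρ^5 ≥ (28−15)/(15−3) = 13/12.
At ρ = 2/3: partial sum = 1.7366 ≥ 1.0833. Cooperation sustainable.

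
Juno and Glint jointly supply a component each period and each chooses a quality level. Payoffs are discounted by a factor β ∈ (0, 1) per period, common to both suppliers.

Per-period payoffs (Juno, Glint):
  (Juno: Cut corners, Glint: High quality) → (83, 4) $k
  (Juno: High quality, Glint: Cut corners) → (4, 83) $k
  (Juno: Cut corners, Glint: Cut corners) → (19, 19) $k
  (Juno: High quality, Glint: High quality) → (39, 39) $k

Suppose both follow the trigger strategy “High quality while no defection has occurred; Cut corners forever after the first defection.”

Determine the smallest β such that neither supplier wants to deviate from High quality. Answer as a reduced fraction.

11/16

Under grim trigger the critical discount factor is (T−C)/(T−P) with T = 83, C = 39, P = 19.
β* = (83−39)/(83−19) = 44/64 = 11/16.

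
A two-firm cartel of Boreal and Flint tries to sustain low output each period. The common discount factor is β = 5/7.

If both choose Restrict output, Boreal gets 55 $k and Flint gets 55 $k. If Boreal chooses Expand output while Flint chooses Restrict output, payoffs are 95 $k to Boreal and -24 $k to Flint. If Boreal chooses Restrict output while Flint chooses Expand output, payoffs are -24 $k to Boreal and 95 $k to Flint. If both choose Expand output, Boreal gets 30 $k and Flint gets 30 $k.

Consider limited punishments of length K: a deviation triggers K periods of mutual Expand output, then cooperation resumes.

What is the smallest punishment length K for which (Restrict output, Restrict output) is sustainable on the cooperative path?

4

No profitable deviation requires (55−30)(β+…+β^K) ≥ 95−55, i.e. β+…+β^K ≥ 8/5 ≈ 1.6000.
With β = 5/7, the partial sums are K=1: 0.7143, K=2: 1.2245, K=3: 1.5889, K=4: 1.8492.
K = 4 is the first length at which the sum reaches 1.6000.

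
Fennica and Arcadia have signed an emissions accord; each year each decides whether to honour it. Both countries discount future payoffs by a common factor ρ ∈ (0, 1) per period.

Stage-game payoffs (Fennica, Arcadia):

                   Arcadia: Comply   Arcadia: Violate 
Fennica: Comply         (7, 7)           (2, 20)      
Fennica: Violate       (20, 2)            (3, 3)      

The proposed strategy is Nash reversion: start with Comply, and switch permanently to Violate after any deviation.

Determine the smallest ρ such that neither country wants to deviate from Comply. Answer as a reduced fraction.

One-period gain from deviating is 20 − 7 = 13. The loss is 7 − 3 = 4 in every subsequent period, with present value 4·ρ/(1−ρ).
Deviation is unprofitable when 4·ρ/(1−ρ) ≥ 13, i.e. ρ/(1−ρ) ≥ 13/4.
Equivalently ρ ≥ 13/(13+4) = 13/17.

13/17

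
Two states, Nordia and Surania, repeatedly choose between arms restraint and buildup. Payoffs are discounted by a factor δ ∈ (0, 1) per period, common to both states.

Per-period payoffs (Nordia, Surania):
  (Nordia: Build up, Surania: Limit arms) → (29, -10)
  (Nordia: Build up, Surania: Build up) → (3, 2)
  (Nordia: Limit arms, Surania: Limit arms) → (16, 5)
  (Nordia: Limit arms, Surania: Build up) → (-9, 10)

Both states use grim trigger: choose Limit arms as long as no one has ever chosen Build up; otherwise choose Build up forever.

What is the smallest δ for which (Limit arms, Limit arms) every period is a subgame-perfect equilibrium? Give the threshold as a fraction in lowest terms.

Nordia's threshold: (29−16)/(29−3) = 1/2.
Surania's threshold: (10−5)/(10−2) = 5/8.
1/2 < 5/8, so Surania binds and δ* = 5/8.

5/8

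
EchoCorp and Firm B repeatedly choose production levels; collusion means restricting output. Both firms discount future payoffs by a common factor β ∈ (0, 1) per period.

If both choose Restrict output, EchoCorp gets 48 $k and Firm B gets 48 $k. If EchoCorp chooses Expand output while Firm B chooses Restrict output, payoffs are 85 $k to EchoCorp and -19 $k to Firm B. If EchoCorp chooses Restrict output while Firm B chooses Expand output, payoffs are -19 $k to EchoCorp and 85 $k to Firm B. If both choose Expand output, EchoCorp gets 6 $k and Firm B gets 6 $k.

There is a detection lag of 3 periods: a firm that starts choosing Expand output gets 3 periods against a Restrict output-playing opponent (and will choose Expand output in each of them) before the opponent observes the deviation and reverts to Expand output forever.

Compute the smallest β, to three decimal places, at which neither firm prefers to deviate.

0.777

Deviating for the 3 undetected periods gains 85−48 = 37 per period over cooperation, then loses 48−6 = 42 per period forever once punishment starts.
Gain: 37(1 + β + … + β^2); loss: 42·β^3/(1−β).
No profitable deviation ⇔ 37(1−β^3) ≤ 42·β^3, i.e. β^3 ≥ 37/(37+42) = 37/79.
Hence β ≥ (37/79)^(1/3) ≈ 0.777.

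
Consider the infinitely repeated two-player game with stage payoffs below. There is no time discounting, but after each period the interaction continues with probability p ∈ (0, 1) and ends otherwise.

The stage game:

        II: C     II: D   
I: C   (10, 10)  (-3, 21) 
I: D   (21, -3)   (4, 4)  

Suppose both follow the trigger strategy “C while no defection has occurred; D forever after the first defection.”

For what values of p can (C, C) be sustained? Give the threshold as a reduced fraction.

With no time discounting, the continuation probability p plays the role of the discount factor.
Grim-trigger IC: 10/(1−p) ≥ 21 + 4p/(1−p) ⇒ p ≥ (21−10)/(21−4) = 11/17.

11/17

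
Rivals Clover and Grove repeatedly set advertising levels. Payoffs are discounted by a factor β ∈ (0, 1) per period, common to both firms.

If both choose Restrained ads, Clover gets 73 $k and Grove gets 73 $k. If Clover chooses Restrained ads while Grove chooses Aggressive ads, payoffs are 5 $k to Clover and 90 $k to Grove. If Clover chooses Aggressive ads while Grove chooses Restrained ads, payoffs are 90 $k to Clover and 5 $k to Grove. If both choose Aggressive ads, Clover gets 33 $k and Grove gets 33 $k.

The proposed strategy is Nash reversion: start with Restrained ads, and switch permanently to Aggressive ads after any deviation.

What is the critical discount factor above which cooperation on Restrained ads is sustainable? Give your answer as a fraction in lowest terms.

73/(1−β) ≥ 90 + 33β/(1−β)
73 ≥ 90 − 57β
β ≥ 17/57.

17/57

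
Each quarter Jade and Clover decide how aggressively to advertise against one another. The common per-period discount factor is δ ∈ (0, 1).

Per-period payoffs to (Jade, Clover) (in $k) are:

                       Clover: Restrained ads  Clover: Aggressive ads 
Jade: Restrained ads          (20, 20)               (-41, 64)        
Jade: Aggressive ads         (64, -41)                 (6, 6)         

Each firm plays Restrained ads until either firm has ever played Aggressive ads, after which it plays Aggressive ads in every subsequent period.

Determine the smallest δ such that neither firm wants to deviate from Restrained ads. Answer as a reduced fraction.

20/(1−δ) ≥ 64 + 6δ/(1−δ)
20 ≥ 64 − 58δ
δ ≥ 44/58 = 22/29.

22/29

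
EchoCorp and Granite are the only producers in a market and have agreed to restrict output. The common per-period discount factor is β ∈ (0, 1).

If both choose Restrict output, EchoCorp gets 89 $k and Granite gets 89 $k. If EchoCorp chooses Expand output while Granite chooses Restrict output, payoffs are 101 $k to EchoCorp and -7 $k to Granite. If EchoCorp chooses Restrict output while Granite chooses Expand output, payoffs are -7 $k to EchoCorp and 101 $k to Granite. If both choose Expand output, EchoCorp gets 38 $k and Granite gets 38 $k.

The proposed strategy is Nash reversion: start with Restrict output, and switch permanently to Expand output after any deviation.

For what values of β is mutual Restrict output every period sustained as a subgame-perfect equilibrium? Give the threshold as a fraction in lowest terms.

4/21

One-period gain from deviating is 101 − 89 = 12. The loss is 89 − 38 = 51 in every subsequent period, with present value 51·β/(1−β).
Deviation is unprofitable when 51·β/(1−β) ≥ 12, i.e. β/(1−β) ≥ 4/17.
Equivalently β ≥ 12/(12+51) = 4/21.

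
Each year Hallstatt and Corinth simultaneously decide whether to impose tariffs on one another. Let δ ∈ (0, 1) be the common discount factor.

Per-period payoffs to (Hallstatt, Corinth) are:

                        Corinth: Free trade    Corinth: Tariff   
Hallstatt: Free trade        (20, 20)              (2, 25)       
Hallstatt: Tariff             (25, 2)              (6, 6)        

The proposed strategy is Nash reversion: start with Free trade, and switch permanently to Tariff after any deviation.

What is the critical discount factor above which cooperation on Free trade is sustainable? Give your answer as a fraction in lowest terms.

Under grim trigger the critical discount factor is (T−C)/(T−P) with T = 25, C = 20, P = 6.
δ* = (25−20)/(25−6) = 5/19.

5/19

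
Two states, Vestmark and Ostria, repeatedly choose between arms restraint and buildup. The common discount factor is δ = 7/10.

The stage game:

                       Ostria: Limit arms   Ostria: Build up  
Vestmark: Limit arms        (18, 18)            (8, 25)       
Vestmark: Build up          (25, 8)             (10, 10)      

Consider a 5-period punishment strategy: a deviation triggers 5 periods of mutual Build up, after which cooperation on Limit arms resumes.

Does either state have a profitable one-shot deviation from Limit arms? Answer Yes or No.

Comparing payoff streams over the 6 periods until play realigns: cooperate → 18(1+δ+…+δ^5); deviate → 25 + 10(δ+…+δ^5).
Cooperation is sustained iff (18−10)(δ+…+δ^5) ≥ 25−18.
δ+…+δ^5 = 7/10·(1−(7/10)^5)/(1−7/10) = 1.9412, and (25−18)/(18−10) = 0.8750.
1.9412 ≥ 0.8750, so cooperation is sustainable.

No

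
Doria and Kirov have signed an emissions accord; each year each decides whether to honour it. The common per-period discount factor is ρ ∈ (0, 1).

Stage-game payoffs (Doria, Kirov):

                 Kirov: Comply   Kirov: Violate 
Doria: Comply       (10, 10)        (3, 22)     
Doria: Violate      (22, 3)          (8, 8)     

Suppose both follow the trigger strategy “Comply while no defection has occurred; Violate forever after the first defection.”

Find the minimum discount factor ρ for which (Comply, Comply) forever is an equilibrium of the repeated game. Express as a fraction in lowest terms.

Under grim trigger the critical discount factor is (T−C)/(T−P) with T = 22, C = 10, P = 8.
ρ* = (22−10)/(22−8) = 12/14 = 6/7.

6/7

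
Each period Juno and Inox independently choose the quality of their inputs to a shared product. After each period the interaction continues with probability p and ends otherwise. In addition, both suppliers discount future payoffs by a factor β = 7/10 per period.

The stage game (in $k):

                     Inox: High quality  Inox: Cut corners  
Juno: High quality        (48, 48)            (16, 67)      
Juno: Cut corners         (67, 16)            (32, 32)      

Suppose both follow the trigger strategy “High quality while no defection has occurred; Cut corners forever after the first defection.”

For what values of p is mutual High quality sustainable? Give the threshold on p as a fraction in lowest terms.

38/49

Expected continuation weight on next period's payoff is β·p = 7/10·p, which plays the role of the discount factor.
Cooperation requires 7/10·p ≥ (67−48)/(67−32) = 19/35, hence p ≥ 38/49.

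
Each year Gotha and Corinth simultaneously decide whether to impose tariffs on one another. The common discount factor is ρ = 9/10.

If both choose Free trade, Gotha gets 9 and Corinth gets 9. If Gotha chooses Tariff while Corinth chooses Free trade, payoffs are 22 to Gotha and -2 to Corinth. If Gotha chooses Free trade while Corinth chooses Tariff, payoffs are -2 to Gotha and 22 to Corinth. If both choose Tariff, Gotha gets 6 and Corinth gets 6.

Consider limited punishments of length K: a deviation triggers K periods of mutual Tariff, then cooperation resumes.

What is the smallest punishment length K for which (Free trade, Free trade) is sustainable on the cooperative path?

7

Need Σ_{k=1}^{K} ρ^k ≥ (22−9)/(9−6) = 4.3333 at ρ = 9/10.
At K = 6 the sum is 4.2170 < 4.3333; at K = 7 it is 4.6953 ≥ 4.3333.
So the minimum punishment length is K = 7.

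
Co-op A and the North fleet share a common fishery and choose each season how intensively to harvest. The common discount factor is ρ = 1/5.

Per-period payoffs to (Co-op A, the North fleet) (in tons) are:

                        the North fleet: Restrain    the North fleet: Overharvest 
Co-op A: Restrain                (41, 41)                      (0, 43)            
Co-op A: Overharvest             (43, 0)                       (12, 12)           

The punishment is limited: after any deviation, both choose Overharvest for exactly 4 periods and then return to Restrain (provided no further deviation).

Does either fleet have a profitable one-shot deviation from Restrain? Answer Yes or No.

IC: ρ+…+ρ^4 ≥ (43−41)/(41−12) = 2/29.
At ρ = 1/5: partial sum = 0.2496 ≥ 0.0690. Cooperation sustainable.

No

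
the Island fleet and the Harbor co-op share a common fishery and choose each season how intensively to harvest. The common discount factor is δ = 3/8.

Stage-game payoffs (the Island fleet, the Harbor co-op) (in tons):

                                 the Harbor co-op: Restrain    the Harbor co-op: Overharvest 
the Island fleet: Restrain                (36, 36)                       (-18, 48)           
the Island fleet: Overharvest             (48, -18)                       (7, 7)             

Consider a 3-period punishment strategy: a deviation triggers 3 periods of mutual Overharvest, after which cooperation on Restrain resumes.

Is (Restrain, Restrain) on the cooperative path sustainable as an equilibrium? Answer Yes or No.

Yes

Comparing payoff streams over the 4 periods until play realigns: cooperate → 36(1+δ+…+δ^3); deviate → 48 + 7(δ+…+δ^3).
Cooperation is sustained iff (36−7)(δ+…+δ^3) ≥ 48−36.
δ+…+δ^3 = 3/8·(1−(3/8)^3)/(1−3/8) = 0.5684, and (48−36)/(36−7) = 0.4138.
0.5684 ≥ 0.4138, so cooperation is sustainable.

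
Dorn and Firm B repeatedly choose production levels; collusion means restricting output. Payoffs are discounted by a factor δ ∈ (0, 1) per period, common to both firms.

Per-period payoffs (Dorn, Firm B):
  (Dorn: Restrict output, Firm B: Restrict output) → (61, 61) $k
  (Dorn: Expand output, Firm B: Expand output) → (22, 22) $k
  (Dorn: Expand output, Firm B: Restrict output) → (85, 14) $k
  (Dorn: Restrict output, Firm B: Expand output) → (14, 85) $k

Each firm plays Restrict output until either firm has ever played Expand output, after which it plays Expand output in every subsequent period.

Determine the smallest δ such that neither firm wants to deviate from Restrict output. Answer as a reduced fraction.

8/21

61/(1−δ) ≥ 85 + 22δ/(1−δ)
61 ≥ 85 − 63δ
δ ≥ 24/63 = 8/21.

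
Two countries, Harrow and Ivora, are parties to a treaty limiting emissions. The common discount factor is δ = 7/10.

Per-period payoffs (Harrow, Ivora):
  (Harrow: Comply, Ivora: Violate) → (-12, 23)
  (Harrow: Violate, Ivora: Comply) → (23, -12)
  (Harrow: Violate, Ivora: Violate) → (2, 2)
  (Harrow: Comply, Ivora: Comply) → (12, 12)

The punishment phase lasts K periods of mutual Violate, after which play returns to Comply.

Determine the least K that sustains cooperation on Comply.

Need Σ_{k=1}^{K} δ^k ≥ (23−12)/(12−2) = 1.1000 at δ = 7/10.
At K = 1 the sum is 0.7000 < 1.1000; at K = 2 it is 1.1900 ≥ 1.1000.
So the minimum punishment length is K = 2.

2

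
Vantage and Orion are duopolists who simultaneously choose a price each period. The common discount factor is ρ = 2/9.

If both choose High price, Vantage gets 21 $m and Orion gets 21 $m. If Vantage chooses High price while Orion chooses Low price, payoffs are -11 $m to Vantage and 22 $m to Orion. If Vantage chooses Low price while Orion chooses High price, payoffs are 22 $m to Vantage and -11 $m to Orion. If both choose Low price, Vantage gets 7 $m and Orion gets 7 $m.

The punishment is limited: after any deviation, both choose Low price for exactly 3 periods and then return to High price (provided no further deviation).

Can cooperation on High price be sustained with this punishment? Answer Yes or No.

Comparing payoff streams over the 4 periods until play realigns: cooperate → 21(1+ρ+…+ρ^3); deviate → 22 + 7(ρ+…+ρ^3).
Cooperation is sustained iff (21−7)(ρ+…+ρ^3) ≥ 22−21.
ρ+…+ρ^3 = 2/9·(1−(2/9)^3)/(1−2/9) = 0.2826, and (22−21)/(21−7) = 0.0714.
0.2826 ≥ 0.0714, so cooperation is sustainable.

Yes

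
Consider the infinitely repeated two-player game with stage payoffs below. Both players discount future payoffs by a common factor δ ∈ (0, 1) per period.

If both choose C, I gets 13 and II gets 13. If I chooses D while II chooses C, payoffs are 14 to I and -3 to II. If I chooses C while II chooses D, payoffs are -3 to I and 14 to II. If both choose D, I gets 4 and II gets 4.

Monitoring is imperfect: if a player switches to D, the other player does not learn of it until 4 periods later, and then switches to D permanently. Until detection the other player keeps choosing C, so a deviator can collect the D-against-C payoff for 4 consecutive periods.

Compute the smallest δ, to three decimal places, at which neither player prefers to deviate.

0.562

The best deviation is to choose D for all 4 undetected periods, earning 14 each, then 4 forever once detected.
Deviation value: 14(1−δ^4)/(1−δ) + 4δ^4/(1−δ); cooperation value: 13/(1−δ).
IC: 13 ≥ 14(1−δ^4) + 4δ^4 = 14 − 10δ^4.
So δ^4 ≥ 1/10, giving δ ≥ (1/10)^(1/4) ≈ 0.562.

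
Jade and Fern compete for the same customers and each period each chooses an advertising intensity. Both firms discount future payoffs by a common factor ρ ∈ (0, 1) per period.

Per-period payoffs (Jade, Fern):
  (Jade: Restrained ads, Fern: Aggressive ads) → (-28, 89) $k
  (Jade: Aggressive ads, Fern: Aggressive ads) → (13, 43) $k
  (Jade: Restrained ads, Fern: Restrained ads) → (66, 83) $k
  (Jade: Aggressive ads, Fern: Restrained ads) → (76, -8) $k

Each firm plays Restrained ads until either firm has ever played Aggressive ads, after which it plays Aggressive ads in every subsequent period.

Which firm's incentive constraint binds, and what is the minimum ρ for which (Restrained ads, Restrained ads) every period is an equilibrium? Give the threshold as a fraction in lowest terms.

Jade's threshold: (76−66)/(76−13) = 10/63.
Fern's threshold: (89−83)/(89−43) = 3/23.
10/63 > 3/23, so Jade binds and ρ* = 10/63.

Jade; ρ ≥ 10/63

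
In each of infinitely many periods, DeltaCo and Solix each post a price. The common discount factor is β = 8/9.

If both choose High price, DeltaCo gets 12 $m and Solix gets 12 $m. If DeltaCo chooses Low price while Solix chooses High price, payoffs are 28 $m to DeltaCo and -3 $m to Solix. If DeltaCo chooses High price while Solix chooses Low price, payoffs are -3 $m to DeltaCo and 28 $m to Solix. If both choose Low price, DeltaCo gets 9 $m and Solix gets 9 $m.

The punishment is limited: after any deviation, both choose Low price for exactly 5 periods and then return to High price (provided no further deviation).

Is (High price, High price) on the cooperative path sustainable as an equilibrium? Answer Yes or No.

No

Comparing payoff streams over the 6 periods until play realigns: cooperate → 12(1+β+…+β^5); deviate → 28 + 9(β+…+β^5).
Cooperation is sustained iff (12−9)(β+…+β^5) ≥ 28−12.
β+…+β^5 = 8/9·(1−(8/9)^5)/(1−8/9) = 3.5606, and (28−12)/(12−9) = 5.3333.
3.5606 < 5.3333, so cooperation is not sustainable.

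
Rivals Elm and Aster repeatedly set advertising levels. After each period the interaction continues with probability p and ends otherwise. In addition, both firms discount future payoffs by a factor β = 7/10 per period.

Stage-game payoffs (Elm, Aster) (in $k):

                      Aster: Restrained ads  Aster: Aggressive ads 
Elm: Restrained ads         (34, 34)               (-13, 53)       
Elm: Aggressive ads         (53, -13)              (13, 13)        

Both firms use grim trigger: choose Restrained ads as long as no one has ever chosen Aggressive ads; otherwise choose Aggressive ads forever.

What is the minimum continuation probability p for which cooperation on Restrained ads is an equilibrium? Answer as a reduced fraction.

Expected continuation weight on next period's payoff is β·p = 7/10·p, which plays the role of the discount factor.
Cooperation requires 7/10·p ≥ (53−34)/(53−13) = 19/40, hence p ≥ 19/28.

19/28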